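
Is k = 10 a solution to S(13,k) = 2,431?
S(13,10) = 10·S(12,10) + S(12,9) = 10·1,705 + 22,275 = 39,325, which does not equal 2,431.
Final answer: No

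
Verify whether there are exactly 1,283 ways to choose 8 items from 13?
C(13,8) = 1,287 ≠ 1283.
Final answer: False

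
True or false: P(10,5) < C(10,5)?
P(10,5) = 30,240 and C(10,5) = 252; P(n,r) = r! × C(n,r) so P > C whenever r ≥ 2.

Answer: False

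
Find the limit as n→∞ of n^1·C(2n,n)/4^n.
∞

Explanation: C(2n,n) ~ 4^n/√(πn), so n^1·C(2n,n)/4^n ~ n^(1 − 1/2)/√π → ∞.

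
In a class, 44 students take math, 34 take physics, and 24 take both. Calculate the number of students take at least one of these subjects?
54

|A∪B| = |A|+|B|-|A∩B| = 44+34-24 = 54.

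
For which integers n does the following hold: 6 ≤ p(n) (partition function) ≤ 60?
5, 6, 7, 8, 9, 10, 11

Tabulating p(n) via p(n) = p(n−1) + p(n−2) − p(n−5) − p(n−7) + …: p(4)=5; p(5)=7; p(6)=11; p(7)=15; p(8)=22; p(9)=30; p(10)=42; p(11)=56; p(12)=77. So valid n = 5, 6, 7, 8, 9, 10, 11.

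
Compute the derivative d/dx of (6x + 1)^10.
60(6x + 1)^9

Reasoning: Chain rule: 10(6x+1)^{9} × 6 = 60(6x+1)^{9}.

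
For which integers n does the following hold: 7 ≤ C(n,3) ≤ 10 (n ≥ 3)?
5

Solution: C(4,3)=4; C(5,3)=10; C(6,3)=20. So valid n = 5.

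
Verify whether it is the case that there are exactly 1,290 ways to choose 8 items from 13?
False

Working:
C(13,8) = 1,287 ≠ 1290.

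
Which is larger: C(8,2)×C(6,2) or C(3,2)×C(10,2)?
C(8,2)×C(6,2)

C(8,2)×C(6,2)=420, C(3,2)×C(10,2)=135.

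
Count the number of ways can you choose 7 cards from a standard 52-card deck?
133,784,560
C(52,7) = 133,784,560.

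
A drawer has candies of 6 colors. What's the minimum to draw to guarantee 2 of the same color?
7

Worst case: 1 of each = 6. One more: 7.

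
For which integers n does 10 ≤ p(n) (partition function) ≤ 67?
6, 7, 8, 9, 10, 11

Reasoning: Tabulating p(n) via p(n) = p(n−1) + p(n−2) − p(n−5) − p(n−7) + …: p(5)=7; p(6)=11; p(7)=15; p(8)=22; p(9)=30; p(10)=42; p(11)=56; p(12)=77. So valid n = 6, 7, 8, 9, 10, 11.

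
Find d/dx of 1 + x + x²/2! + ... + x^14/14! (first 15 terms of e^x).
1 + x + x²/2! + ... + x^13/13!

Reasoning: Differentiating term by term gives the first 14 terms of e^x.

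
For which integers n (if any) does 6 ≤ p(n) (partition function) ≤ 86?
5, 6, 7, 8, 9, 10, 11, 12
Tabulating p(n) via p(n) = p(n−1) + p(n−2) − p(n−5) − p(n−7) + …: p(4)=5; p(5)=7; p(6)=11; p(7)=15; p(8)=22; p(9)=30; p(10)=42; p(11)=56; p(12)=77; p(13)=101. So valid n = 5, 6, 7, 8, 9, 10, 11, 12.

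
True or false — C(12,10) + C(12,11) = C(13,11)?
Pascal's identity: LHS = 66 + 12 = 78; RHS = C(13,11) = 78. Both sides agree, so the statement holds.
Final answer: True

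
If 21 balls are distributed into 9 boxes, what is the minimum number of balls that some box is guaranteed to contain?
Pigeonhole: ⌈21/9⌉ = 3.

Answer: 3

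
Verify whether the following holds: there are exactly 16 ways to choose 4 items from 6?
C(6,4) = 15 ≠ 16.
Final answer: False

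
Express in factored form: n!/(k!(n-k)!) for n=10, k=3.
This is the binomial coefficient C(10,3) = 120.

Answer: C(10,3) = 120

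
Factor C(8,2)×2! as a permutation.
P(8,2)

Explanation: C(8,2)×2! = [8!/(2!(6)!)]×2! = 8!/(6)! = P(8,2) = 56.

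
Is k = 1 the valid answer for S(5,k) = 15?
S(5,1) = 1·S(4,1) + S(4,0) = 1·1 + 0 = 1, which does not equal 15.

Answer: No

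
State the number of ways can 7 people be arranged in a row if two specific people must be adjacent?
1,440

Reasoning: Treat pair as unit: (7-1)! arrangements × 2 internal orders = 1,440.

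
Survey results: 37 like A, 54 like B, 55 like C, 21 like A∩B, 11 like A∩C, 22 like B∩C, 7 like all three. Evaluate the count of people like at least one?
99

Reasoning: |A∪B∪C| = 37+54+55-21-11-22+7 = 99.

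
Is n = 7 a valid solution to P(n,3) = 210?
P(7,3) = 7·6·5 = 210, which equals 210.
Final answer: Yes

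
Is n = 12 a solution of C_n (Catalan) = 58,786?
No

Working:
C_12 = C(24,12)/(12+1) = 2,704,156/13 = 208,012, which does not equal 58,786.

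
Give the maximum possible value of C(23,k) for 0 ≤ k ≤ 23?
1,352,078
Maximum at k = 11 or k = 12: C(23,11) = 1,352,078.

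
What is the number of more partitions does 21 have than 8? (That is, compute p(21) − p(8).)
770
Pentagonal recurrence p(n) = p(n−1) + p(n−2) − p(n−5) − p(n−7) + …: p(21) = p(20) + p(19) − p(16) − p(14) + p(9) + p(6) = 627 + 490 − 231 − 135 + 30 + 11 = 792.
p(8) = p(7) + p(6) − p(3) − p(1) = 15 + 11 − 3 − 1 = 22.
Difference = 792 − 22 = 770.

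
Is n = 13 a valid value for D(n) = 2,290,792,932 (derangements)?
D(13) = (13-1)·[D(12) + D(11)] = 12·[176,214,841 + 14,684,570] = 2,290,792,932, which equals 2,290,792,932.

Answer: Yes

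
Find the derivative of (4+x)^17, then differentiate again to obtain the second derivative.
First derivative: 17(4+x)^{16}. Second derivative: 17·16·(4+x)^{15} = 272(4+x)^{15}.

Answer: 272(4+x)^15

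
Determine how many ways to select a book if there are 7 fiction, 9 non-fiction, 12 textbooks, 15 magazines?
By the addition principle: 7 + 9 + 12 + 15 = 43.
Final answer: 43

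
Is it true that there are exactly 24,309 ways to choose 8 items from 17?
C(17,8) = 24,310 ≠ 24309.
Final answer: False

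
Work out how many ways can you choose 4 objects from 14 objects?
1,001

Reasoning: C(14,4) = 14! / (4! × (14-4)!)
         = 14! / (4! × 10!)
         = 1,001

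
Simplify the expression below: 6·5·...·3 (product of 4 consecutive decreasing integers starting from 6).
360

This is P(6,4) = 6!/(2)! = 360.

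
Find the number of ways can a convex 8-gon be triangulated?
132

Working:
Using the Catalan number formula: C_n = C(2n, n) / (n+1)
C_6 = C(12, 6) / (6+1)
     = 924 / 7
     = 132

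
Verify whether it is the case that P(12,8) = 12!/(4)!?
True

Working:
Permutation formula P(n,k) = n!/(n-k)!: 12!/4! = 479,001,600/24 = 19,958,400 = P(12,8). The statement holds.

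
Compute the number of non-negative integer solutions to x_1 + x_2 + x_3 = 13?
105

Explanation: C(13+3-1, 3-1) = 105.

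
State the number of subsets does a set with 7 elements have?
128

Solution: Each element can be included or excluded: 2^7 = 128.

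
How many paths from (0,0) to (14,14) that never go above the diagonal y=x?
2,674,440
Counted by the Catalan number C_14: C_14 = C(28,14)/(14+1) = 40,116,600/15 = 2,674,440.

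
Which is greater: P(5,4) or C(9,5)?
C(9,5)
P(5,4)=120, C(9,5)=126.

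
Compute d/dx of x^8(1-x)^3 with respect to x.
8x^7(1-x)^3 - 3x^8(1-x)^2

Reasoning: Product rule: 8x^{7}(1-x)^{3} + x^8·(-3)(1-x)^{2}.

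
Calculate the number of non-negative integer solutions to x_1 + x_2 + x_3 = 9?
C(9+3-1, 3-1) = 55.

Answer: 55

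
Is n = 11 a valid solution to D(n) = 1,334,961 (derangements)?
D(11) = (11-1)·[D(10) + D(9)] = 10·[1,334,961 + 133,496] = 14,684,570, which does not equal 1,334,961.

Answer: No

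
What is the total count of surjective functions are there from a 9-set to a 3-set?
Onto functions = 3! × S(9,3)
First compute S(9,3) via recurrence:
Using the Stirling recurrence: S(n,k) = k·S(n-1,k) + S(n-1,k-1)
S(9,3) = 3·S(8,3) + S(8,2)
         = 3·966 + 127
         = 2898 + 127
         = 3,025
Then: 6 × 3025 = 18,150

Answer: 18,150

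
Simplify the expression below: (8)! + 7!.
(8)! + 7! = (8)·7! + 7! = (8+1)·7! = 9·7! = 45,360.

Answer: 45,360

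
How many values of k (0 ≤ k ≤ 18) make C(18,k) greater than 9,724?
7

Row 18 is unimodal and symmetric about k=18/2. C(18,5)=8,568 ≤ 9,724; C(18,6)=18,564 > 9,724; by symmetry C(18,k) > 9,724 for k = 6..12. That's 12 - 6 + 1 = 7 values.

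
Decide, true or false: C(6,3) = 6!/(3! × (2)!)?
False

The correct denominator is 3!×3!, giving C(6,3) = 20; the stated RHS is 6!/(3!×2!) = 60 ≠ 20, so the statement does not hold.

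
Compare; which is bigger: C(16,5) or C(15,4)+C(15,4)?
C(16,5)
C(16,5)=4,368; C(15,4)+C(15,4)=1,365+1,365=2,730.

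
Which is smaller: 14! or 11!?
14!=87,178,291,200, 11!=39,916,800. 14! > 11!.

Answer: 11!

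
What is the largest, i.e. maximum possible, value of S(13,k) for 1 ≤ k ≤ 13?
Row S(13,k) for k = 1..13 (via S(n,k) = k·S(n−1,k) + S(n−1,k−1)): 1, 4,095, 261,625, 2,532,530, 7,508,501, 9,321,312, 5,715,424, 1,899,612, 359,502, 39,325, 2,431, 78, 1. The row is unimodal; maximum at k = 6: 9,321,312.
Final answer: 9,321,312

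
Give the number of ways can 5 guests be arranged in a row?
120

Arrangements of 5 distinct objects: 5! = 120.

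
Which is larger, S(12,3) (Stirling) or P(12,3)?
S(12,3)

Working:
S(12,3) = 3·S(11,3) + S(11,2) = 3·28,501 + 1,023 = 86,526; P(12,3) = 1,320.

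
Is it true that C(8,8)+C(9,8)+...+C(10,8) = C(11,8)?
False

Hockey stick identity gives Σ = C(11,9) = 55; RHS C(11,8) = 165.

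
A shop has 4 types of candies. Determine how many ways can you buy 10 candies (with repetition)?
286

Explanation: Stars and bars: C(10+4-1, 10) = C(13, 10) = 286.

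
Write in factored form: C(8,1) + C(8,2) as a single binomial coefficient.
C(9,2)

Solution: By Pascal's identity: C(8,1) + C(8,2) = C(9,2) = 36.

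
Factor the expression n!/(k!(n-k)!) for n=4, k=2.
C(4,2) = 6

Working:
This is the binomial coefficient C(4,2) = 6.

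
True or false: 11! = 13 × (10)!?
False
11! = 11 × 10! = 39,916,800, but 13 × 10! = 47,174,400.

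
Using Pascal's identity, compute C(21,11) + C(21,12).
646,646

C(21,11) + C(21,12) = C(22,12) = 646,646.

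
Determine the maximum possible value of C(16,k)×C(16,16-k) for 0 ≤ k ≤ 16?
165,636,900

Solution: C(16,k)·C(16,16-k) = C(16,k)², maximised at the centre k = 8: C(16,8)² = 165,636,900.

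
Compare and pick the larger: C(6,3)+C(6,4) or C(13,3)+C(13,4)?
C(13,3)+C(13,4)

Reasoning: First=35, Second=1,001.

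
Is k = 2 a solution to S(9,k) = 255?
Yes

S(9,2) = 2·S(8,2) + S(8,1) = 2·127 + 1 = 255, which equals 255.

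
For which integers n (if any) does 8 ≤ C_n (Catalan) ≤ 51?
4, 5
C_3=5; C_4=14; C_5=42; C_6=132. So valid n = 4, 5.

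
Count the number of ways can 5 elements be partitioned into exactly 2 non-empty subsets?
15

Explanation: This equals S(5,2), the Stirling number of the 2nd kind.
Using the Stirling recurrence: S(n,k) = k·S(n-1,k) + S(n-1,k-1)
S(5,2) = 2·S(4,2) + S(4,1)
         = 2·7 + 1
         = 14 + 1
         = 15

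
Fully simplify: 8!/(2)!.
20,160

Explanation: This equals 8×7×...×3 = 20,160.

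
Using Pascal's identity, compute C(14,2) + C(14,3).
455
C(14,2) + C(14,3) = C(15,3) = 455.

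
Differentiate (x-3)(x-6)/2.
d/dx[(x-3)(x-6)] = (x-6) + (x-3) = 2x - 9. Dividing by 2 gives (2x - 9)/2.
Final answer: (2x - 9)/2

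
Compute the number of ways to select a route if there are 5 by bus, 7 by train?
By the addition principle: 5 + 7 = 12.

Answer: 12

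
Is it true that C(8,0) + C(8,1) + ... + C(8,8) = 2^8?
True
Binomial theorem with x = y = 1: Σ C(8,i) = (1+1)^8 = 2^8 = 256. The statement holds.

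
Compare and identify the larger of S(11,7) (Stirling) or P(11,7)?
P(11,7)

Solution: S(11,7) = 7·S(10,7) + S(10,6) = 7·5,880 + 22,827 = 63,987; P(11,7) = 1,663,200.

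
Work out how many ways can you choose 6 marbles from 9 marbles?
84

Working:
C(9,6) = 9! / (6! × (9-6)!)
         = 9! / (6! × 3!)
         = 84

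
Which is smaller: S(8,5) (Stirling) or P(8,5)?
S(8,5)

Reasoning: S(8,5) = 5·S(7,5) + S(7,4) = 5·140 + 350 = 1,050; P(8,5) = 6,720.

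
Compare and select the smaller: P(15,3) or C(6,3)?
P(15,3)=2,730, C(6,3)=20.
Final answer: C(6,3)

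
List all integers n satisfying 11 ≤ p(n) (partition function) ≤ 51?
6, 7, 8, 9, 10

Solution: Tabulating p(n) via p(n) = p(n−1) + p(n−2) − p(n−5) − p(n−7) + …: p(5)=7; p(6)=11; p(7)=15; p(8)=22; p(9)=30; p(10)=42; p(11)=56. So valid n = 6, 7, 8, 9, 10.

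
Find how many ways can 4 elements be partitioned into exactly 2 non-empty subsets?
7

Explanation: This equals S(4,2), the Stirling number of the 2nd kind.
Using the Stirling recurrence: S(n,k) = k·S(n-1,k) + S(n-1,k-1)
S(4,2) = 2·S(3,2) + S(3,1)
         = 2·3 + 1
         = 6 + 1
         = 7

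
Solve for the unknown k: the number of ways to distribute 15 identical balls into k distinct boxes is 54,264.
Stars and bars: the count is C(15+k−1, k−1), increasing in k. k=5: C(19,4) = 3,876, k=6: C(20,5) = 15,504, k=7: C(21,6) = 54,264 ✓. So k = 7.

Answer: 7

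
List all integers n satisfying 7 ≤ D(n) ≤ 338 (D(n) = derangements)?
Using D(n) = (n−1)[D(n−1) + D(n−2)] with D(1)=0, D(2)=1: D(3)=2; D(4)=9; D(5)=44; D(6)=265; D(7)=1,854. So valid n = 4, 5, 6.

Answer: 4, 5, 6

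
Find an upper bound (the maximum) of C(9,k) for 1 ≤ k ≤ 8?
126

Reasoning: C(9,k) is maximised at the centre of the row: C(9,4) = 126.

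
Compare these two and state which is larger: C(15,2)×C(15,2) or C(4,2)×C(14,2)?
C(15,2)×C(15,2)

Reasoning: C(15,2)×C(15,2)=11,025, C(4,2)×C(14,2)=546.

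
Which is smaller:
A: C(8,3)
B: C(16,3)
A

Reasoning: A=C(8,3)=56, B=C(16,3)=560.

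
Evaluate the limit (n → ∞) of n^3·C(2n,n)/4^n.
∞

Explanation: C(2n,n) ~ 4^n/√(πn), so n^3·C(2n,n)/4^n ~ n^(3 − 1/2)/√π → ∞.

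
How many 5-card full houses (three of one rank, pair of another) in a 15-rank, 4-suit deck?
5,040

Reasoning: Triple rank: 15. Triple suits: C(4,3)=4. Pair rank: 14. Pair suits: C(4,2)=6. Total: 5,040.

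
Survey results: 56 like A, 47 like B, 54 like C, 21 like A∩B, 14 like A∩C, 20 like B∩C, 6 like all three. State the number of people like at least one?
108

Working:
|A∪B∪C| = 56+47+54-21-14-20+6 = 108.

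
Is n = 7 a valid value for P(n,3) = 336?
No
P(7,3) = 7·6·5 = 210, which does not equal 336.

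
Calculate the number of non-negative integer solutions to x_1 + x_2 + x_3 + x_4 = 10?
286

C(10+4-1, 4-1) = 286.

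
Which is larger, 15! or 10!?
15!
15!=1,307,674,368,000, 10!=3,628,800. 15! > 10!.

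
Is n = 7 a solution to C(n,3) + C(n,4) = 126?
No

Explanation: C(7,3) + C(7,4) = 35 + 35 = 70, which does not equal 126.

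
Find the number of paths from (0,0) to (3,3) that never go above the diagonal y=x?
5

Solution: Counted by the Catalan number C_3: C_3 = C(6,3)/(3+1) = 20/4 = 5.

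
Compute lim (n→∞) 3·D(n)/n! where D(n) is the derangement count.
3/e
D(n)/n! → 1/e, so 3·D(n)/n! → 3/e.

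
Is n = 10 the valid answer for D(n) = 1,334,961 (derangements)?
Yes
D(10) = (10-1)·[D(9) + D(8)] = 9·[133,496 + 14,833] = 1,334,961, which equals 1,334,961.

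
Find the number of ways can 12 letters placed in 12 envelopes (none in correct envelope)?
176,214,841

Using D(n) = (n-1)[D(n-1) + D(n-2)]:
D(12) = (12-1) × [D(11) + D(10)]
      = 11 × [14684570 + 1334961]
      = 11 × 16019531
      = 176,214,841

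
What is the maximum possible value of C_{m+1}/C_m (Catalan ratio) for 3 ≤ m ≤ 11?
C_{m+1}/C_m = 2(2m+1)/(m+2), which increases with m. Maximum at m = 11: 2·23/13 = 46/13.
Final answer: 46/13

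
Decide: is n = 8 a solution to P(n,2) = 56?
Yes

Solution: P(8,2) = 8·7 = 56, which equals 56.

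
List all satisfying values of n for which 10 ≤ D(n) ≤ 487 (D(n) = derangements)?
5, 6

Reasoning: Using D(n) = (n−1)[D(n−1) + D(n−2)] with D(1)=0, D(2)=1: D(4)=9; D(5)=44; D(6)=265; D(7)=1,854. So valid n = 5, 6.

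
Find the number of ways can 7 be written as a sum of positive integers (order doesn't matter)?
15

Solution: Pentagonal recurrence p(n) = p(n−1) + p(n−2) − p(n−5) − p(n−7) + …: p(7) = p(6) + p(5) − p(2) − p(0) = 11 + 7 − 2 − 1 = 15.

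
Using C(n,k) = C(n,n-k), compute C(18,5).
8,568

Explanation: C(18,5) = C(18,13) = 8,568.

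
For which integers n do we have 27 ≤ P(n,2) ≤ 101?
6, 7, 8, 9, 10

Working:
P(5,2)=20; P(6,2)=30; P(7,2)=42; P(8,2)=56; P(9,2)=72; P(10,2)=90; P(11,2)=110. So valid n = 6, 7, 8, 9, 10.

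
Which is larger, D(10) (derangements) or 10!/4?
D(10) = (10-1)·[D(9) + D(8)] = 9·[133,496 + 14,833] = 1,334,961; 10!/4 = 3,628,800/4 = 907,200.

Answer: D(10)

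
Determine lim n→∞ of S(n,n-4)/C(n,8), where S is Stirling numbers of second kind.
105

Working:
The leading term of S(n,n-4) as a polynomial in n is (7)!!·C(n,8), so the ratio → (7)!! = 105.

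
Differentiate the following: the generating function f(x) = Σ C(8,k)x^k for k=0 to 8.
Σ k·C(8,k)x^(k-1) for k=1 to 8

Working:
Term-by-term differentiation gives Σ k·C(8,k)x^{k-1} for k=1 to 8.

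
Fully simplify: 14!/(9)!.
240,240

Reasoning: This equals 14×13×...×10 = 240,240.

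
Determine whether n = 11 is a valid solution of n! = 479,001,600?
No

Reasoning: 11! = 11·10! = 11·3,628,800 = 39,916,800, which does not equal 479,001,600.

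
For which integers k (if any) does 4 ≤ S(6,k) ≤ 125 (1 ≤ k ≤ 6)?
2, 3, 4, 5

S(6,1)=1; S(6,2)=31; S(6,3)=90; S(6,4)=65; S(6,5)=15; S(6,6)=1. So valid k = 2, 3, 4, 5.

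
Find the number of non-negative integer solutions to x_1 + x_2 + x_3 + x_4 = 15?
816

Solution: C(15+4-1, 4-1) = 816.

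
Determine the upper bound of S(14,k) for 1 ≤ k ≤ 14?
63,436,373
Row S(14,k) for k = 1..14 (via S(n,k) = k·S(n−1,k) + S(n−1,k−1)): 1, 8,191, 788,970, 10,391,745, 40,075,035, 63,436,373, 49,329,280, 20,912,320, 5,135,130, 752,752, 66,066, 3,367, 91, 1. The row is unimodal; maximum at k = 6: 63,436,373.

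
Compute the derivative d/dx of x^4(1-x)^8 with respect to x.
4x^3(1-x)^8 - 8x^4(1-x)^7
Product rule: 4x^{3}(1-x)^{8} + x^4·(-8)(1-x)^{7}.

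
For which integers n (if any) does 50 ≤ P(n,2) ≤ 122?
8, 9, 10, 11

P(7,2)=42; P(8,2)=56; P(9,2)=72; P(10,2)=90; P(11,2)=110; P(12,2)=132. So valid n = 8, 9, 10, 11.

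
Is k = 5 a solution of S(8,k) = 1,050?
Yes

S(8,5) = 5·S(7,5) + S(7,4) = 5·140 + 350 = 1,050, which equals 1,050.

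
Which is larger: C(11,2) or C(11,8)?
C(11,8)
C(11,2)=55, C(11,8)=165.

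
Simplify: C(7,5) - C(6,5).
15

C(7,5) - C(6,5) = C(6,4) = 15.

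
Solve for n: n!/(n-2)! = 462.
22

Reasoning: n!/(n-2)! = n×(n-1), a product of 2 consecutive integers ≈ (n−0.5)^2. 462^(1/2) + 0.5 ≈ 22.0; check n = 22: 22×21 = 462 ✓. So n = 22.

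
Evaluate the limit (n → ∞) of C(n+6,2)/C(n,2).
Both numerator and denominator grow as n^2/2! for large n, so the ratio → 1.

Answer: 1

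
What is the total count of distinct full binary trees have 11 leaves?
Using the Catalan number formula: C_n = C(2n, n) / (n+1)
C_10 = C(20, 10) / (10+1)
     = 184756 / 11
     = 16,796
Final answer: 16,796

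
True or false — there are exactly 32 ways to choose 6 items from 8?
False
C(8,6) = 28 ≠ 32.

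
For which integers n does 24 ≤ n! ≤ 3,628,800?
4, 5, 6, 7, 8, 9, 10

Working:
n! is strictly increasing; 4! = 24 and 10! = 3,628,800, so valid n = 4, 5, 6, 7, 8, 9, 10.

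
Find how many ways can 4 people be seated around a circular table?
Circular arrangements: (4-1)! = 6.

Answer: 6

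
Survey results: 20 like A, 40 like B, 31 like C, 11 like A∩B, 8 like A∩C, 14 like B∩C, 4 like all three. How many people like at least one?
62

Explanation: |A∪B∪C| = 20+40+31-11-8-14+4 = 62.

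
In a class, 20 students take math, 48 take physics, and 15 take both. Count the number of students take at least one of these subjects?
53

Working:
|A∪B| = |A|+|B|-|A∩B| = 20+48-15 = 53.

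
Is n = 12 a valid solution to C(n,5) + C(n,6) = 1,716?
Yes

Reasoning: C(12,5) + C(12,6) = 792 + 924 = 1,716, which equals 1,716.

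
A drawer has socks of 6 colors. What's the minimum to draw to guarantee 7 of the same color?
Worst case: 6 of each = 36. One more: 37.

Answer: 37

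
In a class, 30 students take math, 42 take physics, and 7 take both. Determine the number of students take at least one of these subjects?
65

|A∪B| = |A|+|B|-|A∩B| = 30+42-7 = 65.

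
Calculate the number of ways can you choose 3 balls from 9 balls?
84

Solution: C(9,3) = 9! / (3! × (9-3)!)
         = 9! / (3! × 6!)
         = 84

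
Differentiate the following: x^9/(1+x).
(9x^8(1+x) - x^9)/(1+x)²

Explanation: Quotient rule: [9x^{8}(1+x) - x^9]/(1+x)².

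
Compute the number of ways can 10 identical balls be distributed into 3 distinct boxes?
66

Solution: C(10+3-1, 3-1) = C(12, 2) = 66.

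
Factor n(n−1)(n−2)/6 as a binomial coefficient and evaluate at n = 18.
n(n−1)(n−2)/6 = n!/(3!(n−3)!) = C(n,3). At n = 18: C(18,3) = 816.

Answer: C(n,3); C(18,3) = 816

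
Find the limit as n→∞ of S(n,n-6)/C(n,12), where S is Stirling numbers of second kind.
10395

Explanation: The leading term of S(n,n-6) as a polynomial in n is (11)!!·C(n,12), so the ratio → (11)!! = 10395.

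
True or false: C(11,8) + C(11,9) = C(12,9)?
True

Working:
Pascal's identity C(n,k) + C(n,k+1) = C(n+1,k+1): 165 + 55 = 220 = C(12,9).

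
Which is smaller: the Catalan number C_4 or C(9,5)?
C_4

C_4 = C(8,4)/(4+1) = 70/5 = 14; C(9,5) = 126.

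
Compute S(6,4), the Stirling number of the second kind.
65

Explanation: Using the Stirling recurrence: S(n,k) = k·S(n-1,k) + S(n-1,k-1)
S(6,4) = 4·S(5,4) + S(5,3)
         = 4·10 + 25
         = 40 + 25
         = 65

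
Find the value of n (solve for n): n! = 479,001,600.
n! is strictly increasing. 10! = 3,628,800, 11! = 39,916,800, 12! = 479,001,600 ✓. So n = 12.

Answer: 12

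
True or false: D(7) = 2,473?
False

Explanation: Derangements of 7 elements: D(7) = (7-1)·[D(6) + D(5)] = 6·[265 + 44] = 1,854.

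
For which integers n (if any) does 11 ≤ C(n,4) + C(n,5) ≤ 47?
C(5,4)+C(5,5)=6; C(6,4)+C(6,5)=21; C(7,4)+C(7,5)=56. So valid n = 6.

Answer: 6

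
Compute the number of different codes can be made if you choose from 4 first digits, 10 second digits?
40

By the multiplication principle: 4 × 10 = 40.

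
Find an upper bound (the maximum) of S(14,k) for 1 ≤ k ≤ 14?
63,436,373

Solution: Row S(14,k) for k = 1..14 (via S(n,k) = k·S(n−1,k) + S(n−1,k−1)): 1, 8,191, 788,970, 10,391,745, 40,075,035, 63,436,373, 49,329,280, 20,912,320, 5,135,130, 752,752, 66,066, 3,367, 91, 1. The row is unimodal; maximum at k = 6: 63,436,373.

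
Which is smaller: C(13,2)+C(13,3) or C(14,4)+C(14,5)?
C(13,2)+C(13,3)

First=364, Second=3,003.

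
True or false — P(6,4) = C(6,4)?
False

Reasoning: P(6,4) = 360 but C(6,4) = 15; they differ by a factor of 4! = 24, so the statement does not hold.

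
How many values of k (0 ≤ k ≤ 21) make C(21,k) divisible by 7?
18

Working:
Checking C(21,k) mod 7 for k = 0..21: divisible at k = 1, 2, 3, 4, 5, 6, 8, 9, 10, 11, 12, 13, 15, 16, 17, 18, 19, 20. That's 18 values.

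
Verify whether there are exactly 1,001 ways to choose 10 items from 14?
C(14,10) = 1,001.
Final answer: True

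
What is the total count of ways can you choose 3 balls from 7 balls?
35

Reasoning: C(7,3) = 7! / (3! × (7-3)!)
         = 7! / (3! × 4!)
         = 35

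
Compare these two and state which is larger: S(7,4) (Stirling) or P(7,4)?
S(7,4) = 4·S(6,4) + S(6,3) = 4·65 + 90 = 350; P(7,4) = 840.
Final answer: P(7,4)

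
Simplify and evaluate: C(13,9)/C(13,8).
5/9

Solution: C(n,k+1)/C(n,k) = (n−k)/(k+1). Here (13−8)/(8+1) = 5/9 = 5/9.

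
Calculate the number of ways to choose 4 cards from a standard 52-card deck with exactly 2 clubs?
13 clubs and 39 non-clubs: C(13,2) × C(39,2) = 78 × 741 = 57,798.

Answer: 57,798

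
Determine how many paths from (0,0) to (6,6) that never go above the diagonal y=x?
132

Reasoning: Counted by the Catalan number C_6: C_6 = C(12,6)/(6+1) = 924/7 = 132.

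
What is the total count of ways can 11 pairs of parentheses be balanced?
58,786

Using the Catalan number formula: C_n = C(2n, n) / (n+1)
C_11 = C(22, 11) / (11+1)
     = 705432 / 12
     = 58,786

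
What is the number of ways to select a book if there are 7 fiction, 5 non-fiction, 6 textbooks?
18

By the addition principle: 7 + 5 + 6 = 18.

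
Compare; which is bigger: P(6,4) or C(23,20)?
C(23,20)

Explanation: P(6,4)=360, C(23,20)=1,771.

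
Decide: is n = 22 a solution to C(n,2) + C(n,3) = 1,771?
C(22,2) + C(22,3) = 231 + 1,540 = 1,771, which equals 1,771.

Answer: Yes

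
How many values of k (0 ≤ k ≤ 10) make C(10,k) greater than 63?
5

Row 10 is unimodal and symmetric about k=10/2. C(10,2)=45 ≤ 63; C(10,3)=120 > 63; by symmetry C(10,k) > 63 for k = 3..7. That's 7 - 3 + 1 = 5 values.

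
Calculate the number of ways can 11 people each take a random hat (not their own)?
14,684,570

Explanation: Using D(n) = (n-1)[D(n-1) + D(n-2)]:
D(11) = (11-1) × [D(10) + D(9)]
      = 10 × [1334961 + 133496]
      = 10 × 1468457
      = 14,684,570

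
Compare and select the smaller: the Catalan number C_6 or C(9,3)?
C_6 = C(12,6)/(6+1) = 924/7 = 132; C(9,3) = 84.
Final answer: C(9,3)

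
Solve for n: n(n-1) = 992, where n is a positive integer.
32

Explanation: n² − n − 992 = 0, so n = (1 ± √(1 + 4·992))/2 = (1 ± √3,969)/2 = (1 ± 63)/2, i.e. n = 32 or n = -31. Taking the positive root, n = 32 (check: 32×31 = 992).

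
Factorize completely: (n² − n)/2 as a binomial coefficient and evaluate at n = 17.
C(n,2); C(17,2) = 136

Working:
(n² − n)/2 = n(n−1)/2 = C(n,2). At n = 17: C(17,2) = 136.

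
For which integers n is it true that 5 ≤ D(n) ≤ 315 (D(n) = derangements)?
Using D(n) = (n−1)[D(n−1) + D(n−2)] with D(1)=0, D(2)=1: D(3)=2; D(4)=9; D(5)=44; D(6)=265; D(7)=1,854. So valid n = 4, 5, 6.
Final answer: 4, 5, 6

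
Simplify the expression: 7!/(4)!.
210
This equals 7×6×5 = 210.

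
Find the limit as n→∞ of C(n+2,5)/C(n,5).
1
Both numerator and denominator grow as n^5/5! for large n, so the ratio → 1.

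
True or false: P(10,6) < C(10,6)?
False

P(10,6) = 151,200 and C(10,6) = 210; P(n,r) = r! × C(n,r) so P > C whenever r ≥ 2.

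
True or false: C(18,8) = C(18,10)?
C(18,8) = C(18,18-8) by the symmetry property; both equal 43,758.

Answer: True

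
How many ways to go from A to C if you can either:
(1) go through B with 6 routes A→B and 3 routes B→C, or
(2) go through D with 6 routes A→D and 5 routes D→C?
48
Route via B: 6×3=18. Route via D: 6×5=30. Total: 48.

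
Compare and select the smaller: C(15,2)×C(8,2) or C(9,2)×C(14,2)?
C(15,2)×C(8,2)

Solution: C(15,2)×C(8,2)=2,940, C(9,2)×C(14,2)=3,276.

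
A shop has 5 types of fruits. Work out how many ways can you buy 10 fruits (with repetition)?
1,001

Working:
Stars and bars: C(10+5-1, 10) = C(14, 10) = 1,001.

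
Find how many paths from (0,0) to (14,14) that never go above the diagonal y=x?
Counted by the Catalan number C_14: C_14 = C(28,14)/(14+1) = 40,116,600/15 = 2,674,440.

Answer: 2,674,440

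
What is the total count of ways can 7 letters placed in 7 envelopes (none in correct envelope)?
1,854

Solution: Using D(n) = (n-1)[D(n-1) + D(n-2)]:
D(7) = (7-1) × [D(6) + D(5)]
      = 6 × [265 + 44]
      = 6 × 309
      = 1,854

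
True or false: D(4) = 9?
Derangements of 4 elements: D(4) = (4-1)·[D(3) + D(2)] = 3·[2 + 1] = 9.

Answer: True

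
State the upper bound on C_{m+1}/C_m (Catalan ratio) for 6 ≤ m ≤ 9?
38/11

Reasoning: C_{m+1}/C_m = 2(2m+1)/(m+2), which increases with m. Maximum at m = 9: 2·19/11 = 38/11.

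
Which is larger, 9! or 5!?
9!=362,880, 5!=120. 9! > 5!.
Final answer: 9!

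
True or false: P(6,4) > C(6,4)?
P(6,4) = 360 and C(6,4) = 15; P(n,r) = r! × C(n,r) so P > C whenever r ≥ 2.

Answer: True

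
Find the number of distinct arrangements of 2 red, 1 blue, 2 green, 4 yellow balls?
3,780
Multinomial: 9!/(2! × 1! × 2! × 4!) = 3,780.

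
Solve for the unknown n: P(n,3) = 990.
11

P(n,3) = n(n−1)(n−2) is increasing in n; n(n−1)(n−2) ≈ (n−1)^3 = 990 gives n ≈ 11.0. Check: P(9,3) = 504, P(10,3) = 720, P(11,3) = 990 ✓. So n = 11.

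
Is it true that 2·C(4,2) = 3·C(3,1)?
False
Absorption identity k·C(n,k) = n·C(n-1,k-1). LHS = 2·6 = 12; RHS = 3·3 = 9.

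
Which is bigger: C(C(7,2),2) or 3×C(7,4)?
C(C(7,2),2)

Reasoning: C(C(7,2),2)=210, 3×C(7,4)=105.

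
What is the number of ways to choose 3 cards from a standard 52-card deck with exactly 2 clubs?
13 clubs and 39 non-clubs: C(13,2) × C(39,1) = 78 × 39 = 3,042.
Final answer: 3,042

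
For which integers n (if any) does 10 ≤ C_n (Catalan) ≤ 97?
4, 5

Explanation: C_3=5; C_4=14; C_5=42; C_6=132. So valid n = 4, 5.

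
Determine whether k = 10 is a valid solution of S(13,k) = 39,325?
Yes

Working:
S(13,10) = 10·S(12,10) + S(12,9) = 10·1,705 + 22,275 = 39,325, which equals 39,325.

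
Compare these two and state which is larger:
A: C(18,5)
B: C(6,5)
A

Reasoning: A=C(18,5)=8,568, B=C(6,5)=6.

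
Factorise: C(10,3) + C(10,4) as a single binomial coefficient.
C(11,4)

By Pascal's identity: C(10,3) + C(10,4) = C(11,4) = 330.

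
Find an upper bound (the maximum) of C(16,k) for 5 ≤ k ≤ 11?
12,870
C(16,k) is maximised at the centre of the row: C(16,8) = 12,870.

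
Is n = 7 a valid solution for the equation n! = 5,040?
Yes

Explanation: 7! = 7·6! = 7·720 = 5,040, which equals 5,040.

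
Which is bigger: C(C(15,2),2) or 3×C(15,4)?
C(C(15,2),2)

Explanation: C(C(15,2),2)=5,460, 3×C(15,4)=4,095.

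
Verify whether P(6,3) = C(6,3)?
False
P(6,3) = 120 but C(6,3) = 20; they differ by a factor of 3! = 6, so the statement does not hold.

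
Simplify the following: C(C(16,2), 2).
7,140

Working:
C(16,2) = 120, then C(120, 2) = 7,140.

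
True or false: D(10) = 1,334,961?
Derangements of 10 elements: D(10) = (10-1)·[D(9) + D(8)] = 9·[133,496 + 14,833] = 1,334,961.
Final answer: True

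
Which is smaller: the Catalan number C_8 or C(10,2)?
C(10,2)

Explanation: C_8 = C(16,8)/(8+1) = 12,870/9 = 1,430; C(10,2) = 45.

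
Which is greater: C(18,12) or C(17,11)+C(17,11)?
C(17,11)+C(17,11)
C(18,12)=18,564; C(17,11)+C(17,11)=12,376+12,376=24,752.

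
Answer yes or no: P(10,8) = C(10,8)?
No

P(10,8) = 1,814,400 but C(10,8) = 45; they differ by a factor of 8! = 40320, so the statement does not hold.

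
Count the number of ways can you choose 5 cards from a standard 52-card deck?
2,598,960

Explanation: C(52,5) = 2,598,960.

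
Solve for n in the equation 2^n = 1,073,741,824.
30

Explanation: 1,073,741,824 = 1,024 × 1,024 × 1,024 = 2^10 × 2^10 × 2^10 = 2^30, so n = 30.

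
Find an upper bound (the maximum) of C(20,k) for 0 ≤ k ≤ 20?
184,756

Solution: Maximum at k = 10: C(20,10) = 184,756.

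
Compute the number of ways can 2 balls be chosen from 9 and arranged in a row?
P(9,2) = 9!/(9-2)! = 72.
Final answer: 72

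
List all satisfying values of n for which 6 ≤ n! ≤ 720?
3, 4, 5, 6

Reasoning: n! is strictly increasing; 3! = 6 and 6! = 720, so valid n = 3, 4, 5, 6.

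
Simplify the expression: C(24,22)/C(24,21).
3/22

C(n,k+1)/C(n,k) = (n−k)/(k+1). Here (24−21)/(21+1) = 3/22 = 3/22.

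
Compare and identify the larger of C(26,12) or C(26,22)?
C(26,12)=9,657,700, C(26,22)=14,950.
Final answer: C(26,12)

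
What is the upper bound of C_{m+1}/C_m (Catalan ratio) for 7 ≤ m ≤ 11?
46/13

Solution: C_{m+1}/C_m = 2(2m+1)/(m+2), which increases with m. Maximum at m = 11: 2·23/13 = 46/13.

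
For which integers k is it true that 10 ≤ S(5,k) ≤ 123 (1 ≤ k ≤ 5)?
2, 3, 4

Explanation: S(5,1)=1; S(5,2)=15; S(5,3)=25; S(5,4)=10; S(5,5)=1. So valid k = 2, 3, 4.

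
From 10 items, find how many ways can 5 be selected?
252
C(10,5) = 10! / (5! × (10-5)!)
         = 10! / (5! × 5!)
         = 252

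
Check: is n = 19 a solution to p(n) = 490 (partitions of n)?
Yes

Solution: Pentagonal recurrence p(n) = p(n−1) + p(n−2) − p(n−5) − p(n−7) + …: p(19) = p(18) + p(17) − p(14) − p(12) + p(7) + p(4) = 385 + 297 − 135 − 77 + 15 + 5 = 490, which equals 490.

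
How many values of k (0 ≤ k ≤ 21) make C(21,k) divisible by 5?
Checking C(21,k) mod 5 for k = 0..21: divisible at k = 2, 3, 4, 7, 8, 9, 12, 13, 14, 17, 18, 19. That's 12 values.
Final answer: 12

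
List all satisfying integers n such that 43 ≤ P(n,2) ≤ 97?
8, 9, 10

Reasoning: P(7,2)=42; P(8,2)=56; P(9,2)=72; P(10,2)=90; P(11,2)=110. So valid n = 8, 9, 10.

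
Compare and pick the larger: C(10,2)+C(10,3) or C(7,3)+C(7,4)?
C(10,2)+C(10,3)

First=165, Second=70.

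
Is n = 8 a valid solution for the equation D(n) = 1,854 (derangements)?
No

Reasoning: D(8) = (8-1)·[D(7) + D(6)] = 7·[1,854 + 265] = 14,833, which does not equal 1,854.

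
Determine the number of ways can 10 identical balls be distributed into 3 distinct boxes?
66
C(10+3-1, 3-1) = C(12, 2) = 66.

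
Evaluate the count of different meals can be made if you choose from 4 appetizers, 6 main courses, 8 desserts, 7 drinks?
1,344

Working:
By the multiplication principle: 4 × 6 × 8 × 7 = 1,344.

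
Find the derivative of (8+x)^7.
7(8+x)^6

Explanation: Using the power rule: d/dx (8+x)^7 = 7(8+x)^{6}.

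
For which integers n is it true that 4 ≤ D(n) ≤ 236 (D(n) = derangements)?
Using D(n) = (n−1)[D(n−1) + D(n−2)] with D(1)=0, D(2)=1: D(3)=2; D(4)=9; D(5)=44; D(6)=265. So valid n = 4, 5.
Final answer: 4, 5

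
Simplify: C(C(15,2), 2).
5,460

Working:
C(15,2) = 105, then C(105, 2) = 5,460.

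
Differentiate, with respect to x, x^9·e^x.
Product rule: d/dx[x^9]·e^x + x^9·d/dx[e^x] = 9x^{8}e^x + x^9e^x.
Final answer: (9x^8 + x^9)e^x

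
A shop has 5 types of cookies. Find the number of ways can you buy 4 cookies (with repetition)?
70
Stars and bars: C(4+5-1, 4) = C(8, 4) = 70.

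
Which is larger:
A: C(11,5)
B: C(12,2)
A

Explanation: A=C(11,5)=462, B=C(12,2)=66.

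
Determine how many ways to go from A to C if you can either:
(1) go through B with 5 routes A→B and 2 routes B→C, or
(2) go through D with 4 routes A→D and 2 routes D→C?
18

Working:
Route via B: 5×2=10. Route via D: 4×2=8. Total: 18.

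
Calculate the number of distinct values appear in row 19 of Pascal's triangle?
10

Explanation: Row 19 has entries C(19,0)..C(19,19); by symmetry C(19,k)=C(19,19-k), giving 10 distinct values.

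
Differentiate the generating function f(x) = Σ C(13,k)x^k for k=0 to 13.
Σ k·C(13,k)x^(k-1) for k=1 to 13

Reasoning: Term-by-term differentiation gives Σ k·C(13,k)x^{k-1} for k=1 to 13.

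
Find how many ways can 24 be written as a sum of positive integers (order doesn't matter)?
1,575

Explanation: Pentagonal recurrence p(n) = p(n−1) + p(n−2) − p(n−5) − p(n−7) + …: p(24) = p(23) + p(22) − p(19) − p(17) + p(12) + p(9) − p(2) = 1,255 + 1,002 − 490 − 297 + 77 + 30 − 2 = 1,575.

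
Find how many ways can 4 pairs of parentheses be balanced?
14
Using the Catalan number formula: C_n = C(2n, n) / (n+1)
C_4 = C(8, 4) / (4+1)
     = 70 / 5
     = 14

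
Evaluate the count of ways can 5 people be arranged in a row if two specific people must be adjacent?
48

Reasoning: Treat pair as unit: (5-1)! arrangements × 2 internal orders = 48.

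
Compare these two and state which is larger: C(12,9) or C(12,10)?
C(12,9)
C(12,9)=220, C(12,10)=66.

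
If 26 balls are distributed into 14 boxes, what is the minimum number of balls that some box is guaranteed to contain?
2

Working:
Pigeonhole: ⌈26/14⌉ = 2.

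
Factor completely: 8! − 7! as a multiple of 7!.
7 × 7! = 35,280

8! − 7! = 8·7! − 7! = (8 − 1)·7! = 7 × 7! = 35,280.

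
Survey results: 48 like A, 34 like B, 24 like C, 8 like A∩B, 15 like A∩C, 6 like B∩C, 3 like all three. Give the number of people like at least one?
80

Reasoning: |A∪B∪C| = 48+34+24-8-15-6+3 = 80.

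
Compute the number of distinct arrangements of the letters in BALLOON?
1,260

Solution: Word has 7 letters (B=1, A=1, L=2, O=2, N=1). Arrangements: 7!/Π(k!) = 1,260.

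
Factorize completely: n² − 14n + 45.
(n − 5)(n − 9)

Solution: Seek roots whose sum is 14 and product is 45: (5, 9). So n² − 14n + 45 = (n − 5)(n − 9).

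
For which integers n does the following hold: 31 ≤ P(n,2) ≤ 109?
P(6,2)=30; P(7,2)=42; P(8,2)=56; P(9,2)=72; P(10,2)=90; P(11,2)=110. So valid n = 7, 8, 9, 10.

Answer: 7, 8, 9, 10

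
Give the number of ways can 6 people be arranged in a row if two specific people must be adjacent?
240

Reasoning: Treat pair as unit: (6-1)! arrangements × 2 internal orders = 240.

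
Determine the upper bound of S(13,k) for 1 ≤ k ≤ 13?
9,321,312

Explanation: Row S(13,k) for k = 1..13 (via S(n,k) = k·S(n−1,k) + S(n−1,k−1)): 1, 4,095, 261,625, 2,532,530, 7,508,501, 9,321,312, 5,715,424, 1,899,612, 359,502, 39,325, 2,431, 78, 1. The row is unimodal; maximum at k = 6: 9,321,312.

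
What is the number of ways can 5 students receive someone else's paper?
44
Using D(n) = (n-1)[D(n-1) + D(n-2)]:
D(5) = (5-1) × [D(4) + D(3)]
      = 4 × [9 + 2]
      = 4 × 11
      = 44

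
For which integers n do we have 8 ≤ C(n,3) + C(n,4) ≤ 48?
5, 6
C(4,3)+C(4,4)=5; C(5,3)+C(5,4)=15; C(6,3)+C(6,4)=35; C(7,3)+C(7,4)=70. So valid n = 5, 6.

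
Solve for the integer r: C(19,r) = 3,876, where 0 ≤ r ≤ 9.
4
C(19,r) is increasing for 0 ≤ r ≤ 9. Stepping up (C(19,r+1) = C(19,r)·(19−r)/(r+1)): C(19,1) = 19, C(19,2) = 171, C(19,3) = 969, C(19,4) = 3,876 ✓. So r = 4.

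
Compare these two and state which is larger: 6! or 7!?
7!

Explanation: 6!=720, 7!=5,040. 7! > 6!.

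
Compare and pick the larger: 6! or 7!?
7!

Reasoning: 6!=720, 7!=5,040. 7! > 6!.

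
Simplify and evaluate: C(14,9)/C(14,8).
C(n,k+1)/C(n,k) = (n−k)/(k+1). Here (14−8)/(8+1) = 6/9 = 2/3.
Final answer: 2/3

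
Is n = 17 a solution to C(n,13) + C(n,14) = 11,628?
No

Explanation: C(17,13) + C(17,14) = 2,380 + 680 = 3,060, which does not equal 11,628.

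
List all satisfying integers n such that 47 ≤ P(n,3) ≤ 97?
5

Solution: P(4,3)=24; P(5,3)=60; P(6,3)=120. So valid n = 5.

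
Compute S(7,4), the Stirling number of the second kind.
350

Solution: Using the Stirling recurrence: S(n,k) = k·S(n-1,k) + S(n-1,k-1)
S(7,4) = 4·S(6,4) + S(6,3)
         = 4·65 + 90
         = 260 + 90
         = 350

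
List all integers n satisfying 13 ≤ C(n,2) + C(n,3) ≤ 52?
5, 6
C(4,2)+C(4,3)=10; C(5,2)+C(5,3)=20; C(6,2)+C(6,3)=35; C(7,2)+C(7,3)=56. So valid n = 5, 6.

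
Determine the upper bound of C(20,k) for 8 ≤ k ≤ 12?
184,756

Explanation: C(20,k) is maximised at the centre of the row: C(20,10) = 184,756.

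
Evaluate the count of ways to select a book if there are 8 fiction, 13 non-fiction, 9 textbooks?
By the addition principle: 8 + 13 + 9 = 30.

Answer: 30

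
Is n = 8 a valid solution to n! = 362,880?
No

Solution: 8! = 8·7! = 8·5,040 = 40,320, which does not equal 362,880.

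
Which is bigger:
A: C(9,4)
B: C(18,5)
B

Reasoning: A=C(9,4)=126, B=C(18,5)=8,568.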